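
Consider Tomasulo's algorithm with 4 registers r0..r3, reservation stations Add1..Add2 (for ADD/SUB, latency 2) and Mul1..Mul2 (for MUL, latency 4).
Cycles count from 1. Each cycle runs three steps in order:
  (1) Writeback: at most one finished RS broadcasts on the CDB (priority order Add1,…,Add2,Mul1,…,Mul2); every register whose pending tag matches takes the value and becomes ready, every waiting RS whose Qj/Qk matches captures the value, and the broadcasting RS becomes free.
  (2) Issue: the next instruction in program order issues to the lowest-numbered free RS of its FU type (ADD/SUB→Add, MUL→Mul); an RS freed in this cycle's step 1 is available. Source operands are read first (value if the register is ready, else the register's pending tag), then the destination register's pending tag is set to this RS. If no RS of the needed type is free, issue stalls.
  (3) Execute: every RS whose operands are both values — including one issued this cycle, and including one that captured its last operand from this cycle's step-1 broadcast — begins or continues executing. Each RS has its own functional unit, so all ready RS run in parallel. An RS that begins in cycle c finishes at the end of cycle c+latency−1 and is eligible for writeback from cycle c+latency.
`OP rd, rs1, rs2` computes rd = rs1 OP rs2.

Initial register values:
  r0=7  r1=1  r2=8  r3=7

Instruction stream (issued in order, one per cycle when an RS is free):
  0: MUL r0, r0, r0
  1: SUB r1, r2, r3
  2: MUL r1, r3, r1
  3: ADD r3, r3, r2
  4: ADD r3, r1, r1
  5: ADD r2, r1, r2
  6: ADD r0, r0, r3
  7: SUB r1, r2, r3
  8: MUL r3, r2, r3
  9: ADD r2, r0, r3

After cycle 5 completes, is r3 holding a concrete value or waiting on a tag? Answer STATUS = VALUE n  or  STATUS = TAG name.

cycle 1: issue MUL r0<-Mul1 // r0:Mul1,r1:1,r2:8,r3:7
cycle 2: issue SUB r1<-Add1 // r0:Mul1,r1:Add1,r2:8,r3:7
cycle 3: issue MUL r1<-Mul2 // r0:Mul1,r1:Mul2,r2:8,r3:7
cycle 4: CDB Add1=1; issue ADD r3<-Add1 // r0:Mul1,r1:Mul2,r2:8,r3:Add1
cycle 5: CDB Mul1=49; issue ADD r3<-Add2 // r0:49,r1:Mul2,r2:8,r3:Add2

STATUS = TAG Add2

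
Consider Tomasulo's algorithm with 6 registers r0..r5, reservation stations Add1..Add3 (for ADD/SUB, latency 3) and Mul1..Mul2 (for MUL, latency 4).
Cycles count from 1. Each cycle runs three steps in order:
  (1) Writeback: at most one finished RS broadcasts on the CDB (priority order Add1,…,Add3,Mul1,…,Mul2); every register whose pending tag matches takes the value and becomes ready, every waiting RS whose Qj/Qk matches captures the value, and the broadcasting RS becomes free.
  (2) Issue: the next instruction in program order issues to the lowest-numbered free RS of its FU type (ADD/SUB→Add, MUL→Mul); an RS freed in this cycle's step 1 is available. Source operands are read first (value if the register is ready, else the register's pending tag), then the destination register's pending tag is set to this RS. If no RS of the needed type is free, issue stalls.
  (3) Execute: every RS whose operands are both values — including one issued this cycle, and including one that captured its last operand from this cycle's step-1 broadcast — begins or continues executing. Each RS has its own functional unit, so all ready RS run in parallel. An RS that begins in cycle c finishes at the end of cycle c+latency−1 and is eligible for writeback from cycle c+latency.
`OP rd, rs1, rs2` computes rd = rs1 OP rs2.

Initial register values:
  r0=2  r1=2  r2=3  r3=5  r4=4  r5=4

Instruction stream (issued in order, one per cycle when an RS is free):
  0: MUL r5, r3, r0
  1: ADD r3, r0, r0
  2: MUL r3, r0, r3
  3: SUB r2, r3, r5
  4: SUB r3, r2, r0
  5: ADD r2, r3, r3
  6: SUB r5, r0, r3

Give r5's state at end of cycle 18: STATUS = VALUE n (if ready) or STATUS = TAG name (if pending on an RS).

STATUS = VALUE 6

  c1: issue MUL r5<-Mul1  regs: r0:2,r1:2,r2:3,r3:5,r4:4,r5:Mul1
  c2: issue ADD r3<-Add1  regs: r0:2,r1:2,r2:3,r3:Add1,r4:4,r5:Mul1
  c3: issue MUL r3<-Mul2  regs: r0:2,r1:2,r2:3,r3:Mul2,r4:4,r5:Mul1
  c4: issue SUB r2<-Add2  regs: r0:2,r1:2,r2:Add2,r3:Mul2,r4:4,r5:Mul1
  c5: CDB Add1=4; issue SUB r3<-Add1  regs: r0:2,r1:2,r2:Add2,r3:Add1,r4:4,r5:Mul1
  c6: CDB Mul1=10; issue ADD r2<-Add3  regs: r0:2,r1:2,r2:Add3,r3:Add1,r4:4,r5:10
  c7: stall  regs: r0:2,r1:2,r2:Add3,r3:Add1,r4:4,r5:10
  c8: stall  regs: r0:2,r1:2,r2:Add3,r3:Add1,r4:4,r5:10
  c9: CDB Mul2=8; stall  regs: r0:2,r1:2,r2:Add3,r3:Add1,r4:4,r5:10
  c10: stall  regs: r0:2,r1:2,r2:Add3,r3:Add1,r4:4,r5:10
  c11: stall  regs: r0:2,r1:2,r2:Add3,r3:Add1,r4:4,r5:10
  c12: CDB Add2=-2; issue SUB r5<-Add2  regs: r0:2,r1:2,r2:Add3,r3:Add1,r4:4,r5:Add2
  c13: -  regs: r0:2,r1:2,r2:Add3,r3:Add1,r4:4,r5:Add2
  c14: -  regs: r0:2,r1:2,r2:Add3,r3:Add1,r4:4,r5:Add2
  c15: CDB Add1=-4  regs: r0:2,r1:2,r2:Add3,r3:-4,r4:4,r5:Add2
  c16: -  regs: r0:2,r1:2,r2:Add3,r3:-4,r4:4,r5:Add2
  c17: -  regs: r0:2,r1:2,r2:Add3,r3:-4,r4:4,r5:Add2
  c18: CDB Add2=6  regs: r0:2,r1:2,r2:Add3,r3:-4,r4:4,r5:6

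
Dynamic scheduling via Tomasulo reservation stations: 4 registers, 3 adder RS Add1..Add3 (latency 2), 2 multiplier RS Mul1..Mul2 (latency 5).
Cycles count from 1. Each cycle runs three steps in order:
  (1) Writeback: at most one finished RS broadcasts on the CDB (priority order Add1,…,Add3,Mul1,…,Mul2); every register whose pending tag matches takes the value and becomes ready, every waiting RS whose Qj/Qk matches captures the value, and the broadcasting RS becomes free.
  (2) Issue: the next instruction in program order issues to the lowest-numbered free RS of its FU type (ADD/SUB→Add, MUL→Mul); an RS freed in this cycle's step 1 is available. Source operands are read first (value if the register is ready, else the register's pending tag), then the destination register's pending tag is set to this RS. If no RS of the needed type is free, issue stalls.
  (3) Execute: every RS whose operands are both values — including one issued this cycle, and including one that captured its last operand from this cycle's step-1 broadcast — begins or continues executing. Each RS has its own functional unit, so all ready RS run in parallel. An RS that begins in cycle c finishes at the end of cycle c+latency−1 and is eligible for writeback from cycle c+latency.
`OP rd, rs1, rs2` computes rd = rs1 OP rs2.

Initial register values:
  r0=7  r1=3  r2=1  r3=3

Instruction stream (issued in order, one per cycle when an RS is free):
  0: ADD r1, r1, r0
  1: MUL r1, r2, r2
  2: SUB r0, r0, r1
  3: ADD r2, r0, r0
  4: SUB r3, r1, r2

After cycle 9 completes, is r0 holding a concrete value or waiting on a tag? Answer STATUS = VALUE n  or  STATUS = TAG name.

  c1: issue ADD r1<-Add1  regs: r0:7,r1:Add1,r2:1,r3:3
  c2: issue MUL r1<-Mul1  regs: r0:7,r1:Mul1,r2:1,r3:3
  c3: CDB Add1=10; issue SUB r0<-Add1  regs: r0:Add1,r1:Mul1,r2:1,r3:3
  c4: issue ADD r2<-Add2  regs: r0:Add1,r1:Mul1,r2:Add2,r3:3
  c5: issue SUB r3<-Add3  regs: r0:Add1,r1:Mul1,r2:Add2,r3:Add3
  c6: -  regs: r0:Add1,r1:Mul1,r2:Add2,r3:Add3
  c7: CDB Mul1=1  regs: r0:Add1,r1:1,r2:Add2,r3:Add3
  c8: -  regs: r0:Add1,r1:1,r2:Add2,r3:Add3
  c9: CDB Add1=6  regs: r0:6,r1:1,r2:Add2,r3:Add3

STATUS = VALUE 6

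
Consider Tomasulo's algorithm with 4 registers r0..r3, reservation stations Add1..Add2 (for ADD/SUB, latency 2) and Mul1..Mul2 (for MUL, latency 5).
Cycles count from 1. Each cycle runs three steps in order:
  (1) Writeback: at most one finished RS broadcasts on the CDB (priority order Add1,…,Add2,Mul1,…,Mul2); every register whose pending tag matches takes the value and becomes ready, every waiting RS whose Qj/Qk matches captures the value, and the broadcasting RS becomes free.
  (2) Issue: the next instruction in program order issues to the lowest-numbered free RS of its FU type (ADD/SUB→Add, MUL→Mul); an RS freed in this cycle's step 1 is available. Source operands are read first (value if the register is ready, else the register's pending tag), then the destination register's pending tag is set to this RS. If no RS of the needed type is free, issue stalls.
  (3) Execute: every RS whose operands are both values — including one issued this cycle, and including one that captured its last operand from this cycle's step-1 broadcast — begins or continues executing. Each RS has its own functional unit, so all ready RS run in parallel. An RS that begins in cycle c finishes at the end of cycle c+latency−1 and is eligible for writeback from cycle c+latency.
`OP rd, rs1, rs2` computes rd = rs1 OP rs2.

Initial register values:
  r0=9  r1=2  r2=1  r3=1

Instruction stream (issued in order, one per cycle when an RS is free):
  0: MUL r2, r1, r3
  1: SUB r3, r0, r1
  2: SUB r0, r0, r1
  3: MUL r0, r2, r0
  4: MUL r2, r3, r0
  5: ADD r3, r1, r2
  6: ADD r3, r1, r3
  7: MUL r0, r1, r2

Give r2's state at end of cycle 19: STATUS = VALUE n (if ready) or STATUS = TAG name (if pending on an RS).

  c1: issue MUL r2<-Mul1  regs: r0:9,r1:2,r2:Mul1,r3:1
  c2: issue SUB r3<-Add1  regs: r0:9,r1:2,r2:Mul1,r3:Add1
  c3: issue SUB r0<-Add2  regs: r0:Add2,r1:2,r2:Mul1,r3:Add1
  c4: CDB Add1=7; issue MUL r0<-Mul2  regs: r0:Mul2,r1:2,r2:Mul1,r3:7
  c5: CDB Add2=7; stall  regs: r0:Mul2,r1:2,r2:Mul1,r3:7
  c6: CDB Mul1=2; issue MUL r2<-Mul1  regs: r0:Mul2,r1:2,r2:Mul1,r3:7
  c7: issue ADD r3<-Add1  regs: r0:Mul2,r1:2,r2:Mul1,r3:Add1
  c8: issue ADD r3<-Add2  regs: r0:Mul2,r1:2,r2:Mul1,r3:Add2
  c9: stall  regs: r0:Mul2,r1:2,r2:Mul1,r3:Add2
  c10: stall  regs: r0:Mul2,r1:2,r2:Mul1,r3:Add2
  c11: CDB Mul2=14; issue MUL r0<-Mul2  regs: r0:Mul2,r1:2,r2:Mul1,r3:Add2
  c12: -  regs: r0:Mul2,r1:2,r2:Mul1,r3:Add2
  c13: -  regs: r0:Mul2,r1:2,r2:Mul1,r3:Add2
  c14: -  regs: r0:Mul2,r1:2,r2:Mul1,r3:Add2
  c15: -  regs: r0:Mul2,r1:2,r2:Mul1,r3:Add2
  c16: CDB Mul1=98  regs: r0:Mul2,r1:2,r2:98,r3:Add2
  c17: -  regs: r0:Mul2,r1:2,r2:98,r3:Add2
  c18: CDB Add1=100  regs: r0:Mul2,r1:2,r2:98,r3:Add2
  c19: -  regs: r0:Mul2,r1:2,r2:98,r3:Add2

STATUS = VALUE 98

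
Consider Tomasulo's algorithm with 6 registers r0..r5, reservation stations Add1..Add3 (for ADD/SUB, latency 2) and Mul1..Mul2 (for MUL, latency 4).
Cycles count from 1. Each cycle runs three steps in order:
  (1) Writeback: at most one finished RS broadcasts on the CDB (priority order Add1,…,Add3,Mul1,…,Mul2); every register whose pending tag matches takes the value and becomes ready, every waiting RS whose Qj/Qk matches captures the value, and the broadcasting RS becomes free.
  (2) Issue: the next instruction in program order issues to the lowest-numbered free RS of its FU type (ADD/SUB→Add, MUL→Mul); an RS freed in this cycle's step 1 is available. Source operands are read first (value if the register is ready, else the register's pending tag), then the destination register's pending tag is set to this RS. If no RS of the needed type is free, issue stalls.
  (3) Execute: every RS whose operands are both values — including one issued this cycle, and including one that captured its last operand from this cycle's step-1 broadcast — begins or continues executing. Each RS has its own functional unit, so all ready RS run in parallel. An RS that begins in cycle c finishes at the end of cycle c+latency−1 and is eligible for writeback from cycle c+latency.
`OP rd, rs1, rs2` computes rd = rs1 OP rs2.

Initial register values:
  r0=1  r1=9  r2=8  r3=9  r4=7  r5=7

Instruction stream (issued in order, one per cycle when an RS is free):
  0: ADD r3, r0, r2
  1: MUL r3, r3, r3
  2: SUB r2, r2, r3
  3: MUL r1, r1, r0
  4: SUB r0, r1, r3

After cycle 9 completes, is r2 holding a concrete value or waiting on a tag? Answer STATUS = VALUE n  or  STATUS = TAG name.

STATUS = VALUE -73

c1: issue ADD r3<-Add1 | r0:1,r1:9,r2:8,r3:Add1,r4:7,r5:7
c2: issue MUL r3<-Mul1 | r0:1,r1:9,r2:8,r3:Mul1,r4:7,r5:7
c3: CDB Add1=9; issue SUB r2<-Add1 | r0:1,r1:9,r2:Add1,r3:Mul1,r4:7,r5:7
c4: issue MUL r1<-Mul2 | r0:1,r1:Mul2,r2:Add1,r3:Mul1,r4:7,r5:7
c5: issue SUB r0<-Add2 | r0:Add2,r1:Mul2,r2:Add1,r3:Mul1,r4:7,r5:7
c6: - | r0:Add2,r1:Mul2,r2:Add1,r3:Mul1,r4:7,r5:7
c7: CDB Mul1=81 | r0:Add2,r1:Mul2,r2:Add1,r3:81,r4:7,r5:7
c8: CDB Mul2=9 | r0:Add2,r1:9,r2:Add1,r3:81,r4:7,r5:7
c9: CDB Add1=-73 | r0:Add2,r1:9,r2:-73,r3:81,r4:7,r5:7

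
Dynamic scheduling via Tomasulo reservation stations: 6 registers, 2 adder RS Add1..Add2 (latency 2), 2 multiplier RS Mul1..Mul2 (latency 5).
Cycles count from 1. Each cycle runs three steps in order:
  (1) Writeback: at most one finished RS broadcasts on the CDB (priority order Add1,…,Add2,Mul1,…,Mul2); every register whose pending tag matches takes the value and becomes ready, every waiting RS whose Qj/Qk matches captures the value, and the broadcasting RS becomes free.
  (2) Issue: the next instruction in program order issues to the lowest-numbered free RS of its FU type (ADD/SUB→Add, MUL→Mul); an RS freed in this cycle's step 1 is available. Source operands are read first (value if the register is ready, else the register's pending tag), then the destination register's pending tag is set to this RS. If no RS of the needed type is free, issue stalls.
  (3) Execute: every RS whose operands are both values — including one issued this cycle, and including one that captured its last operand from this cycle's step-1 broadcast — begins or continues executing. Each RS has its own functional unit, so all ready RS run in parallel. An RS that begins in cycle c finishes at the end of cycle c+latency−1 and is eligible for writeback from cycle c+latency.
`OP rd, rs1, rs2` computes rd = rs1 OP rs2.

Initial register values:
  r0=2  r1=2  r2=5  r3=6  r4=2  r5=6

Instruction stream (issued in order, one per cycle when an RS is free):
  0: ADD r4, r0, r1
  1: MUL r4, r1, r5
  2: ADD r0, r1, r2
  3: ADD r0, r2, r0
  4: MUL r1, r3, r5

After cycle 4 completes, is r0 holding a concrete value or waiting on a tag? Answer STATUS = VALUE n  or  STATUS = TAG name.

  c1: issue ADD r4<-Add1  regs: r0:2,r1:2,r2:5,r3:6,r4:Add1,r5:6
  c2: issue MUL r4<-Mul1  regs: r0:2,r1:2,r2:5,r3:6,r4:Mul1,r5:6
  c3: CDB Add1=4; issue ADD r0<-Add1  regs: r0:Add1,r1:2,r2:5,r3:6,r4:Mul1,r5:6
  c4: issue ADD r0<-Add2  regs: r0:Add2,r1:2,r2:5,r3:6,r4:Mul1,r5:6

STATUS = TAG Add2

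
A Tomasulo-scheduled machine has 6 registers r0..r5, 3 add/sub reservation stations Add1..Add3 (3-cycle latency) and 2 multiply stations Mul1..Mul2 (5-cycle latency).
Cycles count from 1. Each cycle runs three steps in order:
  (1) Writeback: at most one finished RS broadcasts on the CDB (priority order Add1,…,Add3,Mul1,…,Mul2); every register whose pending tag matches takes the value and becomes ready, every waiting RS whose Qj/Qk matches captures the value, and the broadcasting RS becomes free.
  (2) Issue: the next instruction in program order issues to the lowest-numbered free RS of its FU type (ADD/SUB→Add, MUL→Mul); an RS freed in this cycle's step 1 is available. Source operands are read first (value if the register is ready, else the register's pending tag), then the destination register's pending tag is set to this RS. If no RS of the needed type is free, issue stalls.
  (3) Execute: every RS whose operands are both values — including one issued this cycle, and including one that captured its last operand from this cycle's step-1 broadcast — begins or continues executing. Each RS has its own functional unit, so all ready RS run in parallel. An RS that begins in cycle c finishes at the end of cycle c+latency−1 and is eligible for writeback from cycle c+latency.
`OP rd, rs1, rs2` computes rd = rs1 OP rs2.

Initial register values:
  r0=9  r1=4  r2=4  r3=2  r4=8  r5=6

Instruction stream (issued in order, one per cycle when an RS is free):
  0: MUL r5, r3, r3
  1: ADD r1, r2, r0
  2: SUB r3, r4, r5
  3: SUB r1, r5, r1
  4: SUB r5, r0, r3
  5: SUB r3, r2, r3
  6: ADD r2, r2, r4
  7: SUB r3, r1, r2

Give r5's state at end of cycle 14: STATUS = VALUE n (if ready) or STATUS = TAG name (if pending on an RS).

STATUS = VALUE 5

cycle 1: issue MUL r5<-Mul1 // r0:9,r1:4,r2:4,r3:2,r4:8,r5:Mul1
cycle 2: issue ADD r1<-Add1 // r0:9,r1:Add1,r2:4,r3:2,r4:8,r5:Mul1
cycle 3: issue SUB r3<-Add2 // r0:9,r1:Add1,r2:4,r3:Add2,r4:8,r5:Mul1
cycle 4: issue SUB r1<-Add3 // r0:9,r1:Add3,r2:4,r3:Add2,r4:8,r5:Mul1
cycle 5: CDB Add1=13; issue SUB r5<-Add1 // r0:9,r1:Add3,r2:4,r3:Add2,r4:8,r5:Add1
cycle 6: CDB Mul1=4; stall // r0:9,r1:Add3,r2:4,r3:Add2,r4:8,r5:Add1
cycle 7: stall // r0:9,r1:Add3,r2:4,r3:Add2,r4:8,r5:Add1
cycle 8: stall // r0:9,r1:Add3,r2:4,r3:Add2,r4:8,r5:Add1
cycle 9: CDB Add2=4; issue SUB r3<-Add2 // r0:9,r1:Add3,r2:4,r3:Add2,r4:8,r5:Add1
cycle 10: CDB Add3=-9; issue ADD r2<-Add3 // r0:9,r1:-9,r2:Add3,r3:Add2,r4:8,r5:Add1
cycle 11: stall // r0:9,r1:-9,r2:Add3,r3:Add2,r4:8,r5:Add1
cycle 12: CDB Add1=5; issue SUB r3<-Add1 // r0:9,r1:-9,r2:Add3,r3:Add1,r4:8,r5:5
cycle 13: CDB Add2=0 // r0:9,r1:-9,r2:Add3,r3:Add1,r4:8,r5:5
cycle 14: CDB Add3=12 // r0:9,r1:-9,r2:12,r3:Add1,r4:8,r5:5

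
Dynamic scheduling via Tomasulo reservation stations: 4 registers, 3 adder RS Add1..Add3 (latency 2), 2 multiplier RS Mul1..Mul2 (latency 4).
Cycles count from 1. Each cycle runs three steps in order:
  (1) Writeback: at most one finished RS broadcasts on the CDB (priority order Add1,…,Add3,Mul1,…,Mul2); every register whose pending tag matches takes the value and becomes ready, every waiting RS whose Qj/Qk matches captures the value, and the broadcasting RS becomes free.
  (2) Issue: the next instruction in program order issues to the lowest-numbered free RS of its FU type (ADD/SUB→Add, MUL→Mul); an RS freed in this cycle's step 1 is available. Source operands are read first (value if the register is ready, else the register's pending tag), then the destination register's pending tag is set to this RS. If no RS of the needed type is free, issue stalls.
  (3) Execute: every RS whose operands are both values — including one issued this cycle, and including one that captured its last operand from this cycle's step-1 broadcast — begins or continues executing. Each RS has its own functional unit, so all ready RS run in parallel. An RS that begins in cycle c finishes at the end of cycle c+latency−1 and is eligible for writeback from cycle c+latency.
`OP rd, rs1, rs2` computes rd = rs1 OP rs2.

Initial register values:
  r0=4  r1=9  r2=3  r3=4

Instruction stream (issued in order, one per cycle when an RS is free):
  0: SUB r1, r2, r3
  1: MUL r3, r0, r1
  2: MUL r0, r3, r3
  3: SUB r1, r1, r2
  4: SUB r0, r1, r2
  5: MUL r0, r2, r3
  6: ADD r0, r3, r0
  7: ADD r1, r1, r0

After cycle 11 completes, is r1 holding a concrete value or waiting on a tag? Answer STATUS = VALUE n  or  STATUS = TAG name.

cycle 1: issue SUB r1<-Add1 // r0:4,r1:Add1,r2:3,r3:4
cycle 2: issue MUL r3<-Mul1 // r0:4,r1:Add1,r2:3,r3:Mul1
cycle 3: CDB Add1=-1; issue MUL r0<-Mul2 // r0:Mul2,r1:-1,r2:3,r3:Mul1
cycle 4: issue SUB r1<-Add1 // r0:Mul2,r1:Add1,r2:3,r3:Mul1
cycle 5: issue SUB r0<-Add2 // r0:Add2,r1:Add1,r2:3,r3:Mul1
cycle 6: CDB Add1=-4; stall // r0:Add2,r1:-4,r2:3,r3:Mul1
cycle 7: CDB Mul1=-4; issue MUL r0<-Mul1 // r0:Mul1,r1:-4,r2:3,r3:-4
cycle 8: CDB Add2=-7; issue ADD r0<-Add1 // r0:Add1,r1:-4,r2:3,r3:-4
cycle 9: issue ADD r1<-Add2 // r0:Add1,r1:Add2,r2:3,r3:-4
cycle 10: - // r0:Add1,r1:Add2,r2:3,r3:-4
cycle 11: CDB Mul1=-12 // r0:Add1,r1:Add2,r2:3,r3:-4

STATUS = TAG Add2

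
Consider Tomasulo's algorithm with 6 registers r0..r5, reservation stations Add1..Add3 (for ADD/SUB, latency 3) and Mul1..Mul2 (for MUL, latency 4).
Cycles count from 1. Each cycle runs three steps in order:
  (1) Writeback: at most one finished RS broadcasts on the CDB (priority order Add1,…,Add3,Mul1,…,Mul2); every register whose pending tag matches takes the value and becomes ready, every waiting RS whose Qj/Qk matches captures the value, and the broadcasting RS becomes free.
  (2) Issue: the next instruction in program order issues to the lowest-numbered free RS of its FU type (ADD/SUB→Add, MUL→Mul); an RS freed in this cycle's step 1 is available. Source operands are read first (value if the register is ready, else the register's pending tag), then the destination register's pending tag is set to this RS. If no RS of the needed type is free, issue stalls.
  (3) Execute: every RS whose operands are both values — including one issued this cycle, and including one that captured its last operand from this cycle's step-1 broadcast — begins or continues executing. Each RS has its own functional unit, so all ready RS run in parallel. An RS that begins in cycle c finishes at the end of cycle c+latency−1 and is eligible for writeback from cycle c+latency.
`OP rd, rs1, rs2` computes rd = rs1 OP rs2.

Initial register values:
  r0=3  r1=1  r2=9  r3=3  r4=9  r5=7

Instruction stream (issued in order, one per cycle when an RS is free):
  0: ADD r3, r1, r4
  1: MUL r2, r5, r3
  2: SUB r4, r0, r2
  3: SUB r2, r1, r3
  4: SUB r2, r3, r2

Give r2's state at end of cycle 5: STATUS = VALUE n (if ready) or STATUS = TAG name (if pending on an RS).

STATUS = TAG Add3

  c1: issue ADD r3<-Add1  regs: r0:3,r1:1,r2:9,r3:Add1,r4:9,r5:7
  c2: issue MUL r2<-Mul1  regs: r0:3,r1:1,r2:Mul1,r3:Add1,r4:9,r5:7
  c3: issue SUB r4<-Add2  regs: r0:3,r1:1,r2:Mul1,r3:Add1,r4:Add2,r5:7
  c4: CDB Add1=10; issue SUB r2<-Add1  regs: r0:3,r1:1,r2:Add1,r3:10,r4:Add2,r5:7
  c5: issue SUB r2<-Add3  regs: r0:3,r1:1,r2:Add3,r3:10,r4:Add2,r5:7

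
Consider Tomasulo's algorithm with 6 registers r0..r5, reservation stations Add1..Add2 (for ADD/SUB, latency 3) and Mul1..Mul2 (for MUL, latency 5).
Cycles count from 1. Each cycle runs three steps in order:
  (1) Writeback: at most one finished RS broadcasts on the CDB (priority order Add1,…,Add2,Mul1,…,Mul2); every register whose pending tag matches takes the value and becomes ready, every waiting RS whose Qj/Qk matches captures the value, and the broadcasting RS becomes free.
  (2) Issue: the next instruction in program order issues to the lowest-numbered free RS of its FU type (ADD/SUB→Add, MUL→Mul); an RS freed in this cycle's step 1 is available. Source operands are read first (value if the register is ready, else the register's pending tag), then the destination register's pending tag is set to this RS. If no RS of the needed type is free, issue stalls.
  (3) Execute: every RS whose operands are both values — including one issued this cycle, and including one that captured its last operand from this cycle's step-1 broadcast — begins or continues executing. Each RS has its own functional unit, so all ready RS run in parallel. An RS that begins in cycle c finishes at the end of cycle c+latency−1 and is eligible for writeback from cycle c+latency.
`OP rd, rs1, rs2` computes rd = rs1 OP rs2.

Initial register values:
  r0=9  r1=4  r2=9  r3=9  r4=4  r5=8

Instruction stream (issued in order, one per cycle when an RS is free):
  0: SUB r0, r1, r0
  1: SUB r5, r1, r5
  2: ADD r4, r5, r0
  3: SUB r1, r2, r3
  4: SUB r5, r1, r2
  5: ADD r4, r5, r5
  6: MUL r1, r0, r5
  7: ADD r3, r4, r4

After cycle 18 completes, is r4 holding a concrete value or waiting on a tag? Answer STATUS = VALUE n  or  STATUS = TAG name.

cycle 1: issue SUB r0<-Add1 // r0:Add1,r1:4,r2:9,r3:9,r4:4,r5:8
cycle 2: issue SUB r5<-Add2 // r0:Add1,r1:4,r2:9,r3:9,r4:4,r5:Add2
cycle 3: stall // r0:Add1,r1:4,r2:9,r3:9,r4:4,r5:Add2
cycle 4: CDB Add1=-5; issue ADD r4<-Add1 // r0:-5,r1:4,r2:9,r3:9,r4:Add1,r5:Add2
cycle 5: CDB Add2=-4; issue SUB r1<-Add2 // r0:-5,r1:Add2,r2:9,r3:9,r4:Add1,r5:-4
cycle 6: stall // r0:-5,r1:Add2,r2:9,r3:9,r4:Add1,r5:-4
cycle 7: stall // r0:-5,r1:Add2,r2:9,r3:9,r4:Add1,r5:-4
cycle 8: CDB Add1=-9; issue SUB r5<-Add1 // r0:-5,r1:Add2,r2:9,r3:9,r4:-9,r5:Add1
cycle 9: CDB Add2=0; issue ADD r4<-Add2 // r0:-5,r1:0,r2:9,r3:9,r4:Add2,r5:Add1
cycle 10: issue MUL r1<-Mul1 // r0:-5,r1:Mul1,r2:9,r3:9,r4:Add2,r5:Add1
cycle 11: stall // r0:-5,r1:Mul1,r2:9,r3:9,r4:Add2,r5:Add1
cycle 12: CDB Add1=-9; issue ADD r3<-Add1 // r0:-5,r1:Mul1,r2:9,r3:Add1,r4:Add2,r5:-9
cycle 13: - // r0:-5,r1:Mul1,r2:9,r3:Add1,r4:Add2,r5:-9
cycle 14: - // r0:-5,r1:Mul1,r2:9,r3:Add1,r4:Add2,r5:-9
cycle 15: CDB Add2=-18 // r0:-5,r1:Mul1,r2:9,r3:Add1,r4:-18,r5:-9
cycle 16: - // r0:-5,r1:Mul1,r2:9,r3:Add1,r4:-18,r5:-9
cycle 17: CDB Mul1=45 // r0:-5,r1:45,r2:9,r3:Add1,r4:-18,r5:-9
cycle 18: CDB Add1=-36 // r0:-5,r1:45,r2:9,r3:-36,r4:-18,r5:-9

STATUS = VALUE -18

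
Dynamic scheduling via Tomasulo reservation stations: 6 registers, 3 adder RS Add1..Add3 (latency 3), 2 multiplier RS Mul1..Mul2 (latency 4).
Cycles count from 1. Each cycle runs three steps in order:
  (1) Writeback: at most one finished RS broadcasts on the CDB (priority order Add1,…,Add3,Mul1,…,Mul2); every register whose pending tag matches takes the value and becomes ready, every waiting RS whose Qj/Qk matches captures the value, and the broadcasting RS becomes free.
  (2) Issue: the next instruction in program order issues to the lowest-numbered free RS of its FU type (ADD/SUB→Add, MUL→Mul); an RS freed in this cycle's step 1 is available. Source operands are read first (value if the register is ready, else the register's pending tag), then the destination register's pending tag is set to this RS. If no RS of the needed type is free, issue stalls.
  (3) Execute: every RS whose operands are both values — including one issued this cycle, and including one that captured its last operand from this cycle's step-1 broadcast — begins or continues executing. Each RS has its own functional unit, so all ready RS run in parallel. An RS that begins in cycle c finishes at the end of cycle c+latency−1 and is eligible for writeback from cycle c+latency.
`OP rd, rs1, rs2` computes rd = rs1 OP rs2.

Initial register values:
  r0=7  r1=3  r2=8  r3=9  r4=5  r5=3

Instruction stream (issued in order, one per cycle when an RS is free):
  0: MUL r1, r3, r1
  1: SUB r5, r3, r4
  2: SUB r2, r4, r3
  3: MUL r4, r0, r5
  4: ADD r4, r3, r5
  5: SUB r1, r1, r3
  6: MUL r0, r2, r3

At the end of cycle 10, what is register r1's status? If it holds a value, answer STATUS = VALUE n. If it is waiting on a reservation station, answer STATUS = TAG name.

STATUS = VALUE 18

  c1: issue MUL r1<-Mul1  regs: r0:7,r1:Mul1,r2:8,r3:9,r4:5,r5:3
  c2: issue SUB r5<-Add1  regs: r0:7,r1:Mul1,r2:8,r3:9,r4:5,r5:Add1
  c3: issue SUB r2<-Add2  regs: r0:7,r1:Mul1,r2:Add2,r3:9,r4:5,r5:Add1
  c4: issue MUL r4<-Mul2  regs: r0:7,r1:Mul1,r2:Add2,r3:9,r4:Mul2,r5:Add1
  c5: CDB Add1=4; issue ADD r4<-Add1  regs: r0:7,r1:Mul1,r2:Add2,r3:9,r4:Add1,r5:4
  c6: CDB Add2=-4; issue SUB r1<-Add2  regs: r0:7,r1:Add2,r2:-4,r3:9,r4:Add1,r5:4
  c7: CDB Mul1=27; issue MUL r0<-Mul1  regs: r0:Mul1,r1:Add2,r2:-4,r3:9,r4:Add1,r5:4
  c8: CDB Add1=13  regs: r0:Mul1,r1:Add2,r2:-4,r3:9,r4:13,r5:4
  c9: CDB Mul2=28  regs: r0:Mul1,r1:Add2,r2:-4,r3:9,r4:13,r5:4
  c10: CDB Add2=18  regs: r0:Mul1,r1:18,r2:-4,r3:9,r4:13,r5:4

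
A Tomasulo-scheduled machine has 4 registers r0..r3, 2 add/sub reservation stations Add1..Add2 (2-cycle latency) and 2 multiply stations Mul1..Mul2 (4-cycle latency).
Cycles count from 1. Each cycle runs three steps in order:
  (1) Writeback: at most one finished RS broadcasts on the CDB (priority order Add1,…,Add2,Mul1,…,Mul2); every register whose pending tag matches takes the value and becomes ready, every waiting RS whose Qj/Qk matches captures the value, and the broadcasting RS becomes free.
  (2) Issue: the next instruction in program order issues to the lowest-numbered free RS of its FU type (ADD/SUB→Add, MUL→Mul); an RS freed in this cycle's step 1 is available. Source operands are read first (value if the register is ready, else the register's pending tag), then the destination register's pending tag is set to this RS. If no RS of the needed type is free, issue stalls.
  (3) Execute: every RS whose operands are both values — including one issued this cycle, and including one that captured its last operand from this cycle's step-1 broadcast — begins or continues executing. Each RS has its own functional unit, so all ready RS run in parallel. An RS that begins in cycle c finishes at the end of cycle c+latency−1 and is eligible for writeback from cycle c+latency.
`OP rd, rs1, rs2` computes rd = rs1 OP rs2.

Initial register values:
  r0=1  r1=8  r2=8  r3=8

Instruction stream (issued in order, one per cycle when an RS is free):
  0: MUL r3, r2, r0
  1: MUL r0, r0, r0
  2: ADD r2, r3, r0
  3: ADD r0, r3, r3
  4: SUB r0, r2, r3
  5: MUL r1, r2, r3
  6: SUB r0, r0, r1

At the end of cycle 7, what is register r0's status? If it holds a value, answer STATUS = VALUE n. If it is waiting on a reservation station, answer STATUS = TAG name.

STATUS = TAG Add2

c1: issue MUL r3<-Mul1 | r0:1,r1:8,r2:8,r3:Mul1
c2: issue MUL r0<-Mul2 | r0:Mul2,r1:8,r2:8,r3:Mul1
c3: issue ADD r2<-Add1 | r0:Mul2,r1:8,r2:Add1,r3:Mul1
c4: issue ADD r0<-Add2 | r0:Add2,r1:8,r2:Add1,r3:Mul1
c5: CDB Mul1=8; stall | r0:Add2,r1:8,r2:Add1,r3:8
c6: CDB Mul2=1; stall | r0:Add2,r1:8,r2:Add1,r3:8
c7: CDB Add2=16; issue SUB r0<-Add2 | r0:Add2,r1:8,r2:Add1,r3:8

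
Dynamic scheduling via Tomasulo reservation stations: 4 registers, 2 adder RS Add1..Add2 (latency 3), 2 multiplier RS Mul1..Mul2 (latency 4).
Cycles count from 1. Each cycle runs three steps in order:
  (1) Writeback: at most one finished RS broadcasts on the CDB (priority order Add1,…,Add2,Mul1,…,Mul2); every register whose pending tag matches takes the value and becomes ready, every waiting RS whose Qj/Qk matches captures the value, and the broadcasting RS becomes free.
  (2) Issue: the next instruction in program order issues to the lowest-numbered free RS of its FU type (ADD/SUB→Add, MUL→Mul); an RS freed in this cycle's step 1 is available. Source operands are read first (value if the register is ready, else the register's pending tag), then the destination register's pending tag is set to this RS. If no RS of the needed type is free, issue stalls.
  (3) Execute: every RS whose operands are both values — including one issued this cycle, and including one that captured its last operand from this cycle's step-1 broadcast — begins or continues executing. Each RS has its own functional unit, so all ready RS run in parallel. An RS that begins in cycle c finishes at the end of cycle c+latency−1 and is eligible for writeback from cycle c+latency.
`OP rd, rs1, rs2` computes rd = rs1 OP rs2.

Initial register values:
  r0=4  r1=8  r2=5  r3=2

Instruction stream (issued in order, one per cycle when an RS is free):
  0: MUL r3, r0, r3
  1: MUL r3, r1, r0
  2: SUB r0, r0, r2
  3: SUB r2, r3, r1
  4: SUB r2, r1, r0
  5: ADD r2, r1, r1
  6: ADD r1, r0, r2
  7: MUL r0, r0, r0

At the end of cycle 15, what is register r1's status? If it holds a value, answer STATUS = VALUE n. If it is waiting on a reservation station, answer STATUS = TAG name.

cycle 1: issue MUL r3<-Mul1 // r0:4,r1:8,r2:5,r3:Mul1
cycle 2: issue MUL r3<-Mul2 // r0:4,r1:8,r2:5,r3:Mul2
cycle 3: issue SUB r0<-Add1 // r0:Add1,r1:8,r2:5,r3:Mul2
cycle 4: issue SUB r2<-Add2 // r0:Add1,r1:8,r2:Add2,r3:Mul2
cycle 5: CDB Mul1=8; stall // r0:Add1,r1:8,r2:Add2,r3:Mul2
cycle 6: CDB Add1=-1; issue SUB r2<-Add1 // r0:-1,r1:8,r2:Add1,r3:Mul2
cycle 7: CDB Mul2=32; stall // r0:-1,r1:8,r2:Add1,r3:32
cycle 8: stall // r0:-1,r1:8,r2:Add1,r3:32
cycle 9: CDB Add1=9; issue ADD r2<-Add1 // r0:-1,r1:8,r2:Add1,r3:32
cycle 10: CDB Add2=24; issue ADD r1<-Add2 // r0:-1,r1:Add2,r2:Add1,r3:32
cycle 11: issue MUL r0<-Mul1 // r0:Mul1,r1:Add2,r2:Add1,r3:32
cycle 12: CDB Add1=16 // r0:Mul1,r1:Add2,r2:16,r3:32
cycle 13: - // r0:Mul1,r1:Add2,r2:16,r3:32
cycle 14: - // r0:Mul1,r1:Add2,r2:16,r3:32
cycle 15: CDB Add2=15 // r0:Mul1,r1:15,r2:16,r3:32

STATUS = VALUE 15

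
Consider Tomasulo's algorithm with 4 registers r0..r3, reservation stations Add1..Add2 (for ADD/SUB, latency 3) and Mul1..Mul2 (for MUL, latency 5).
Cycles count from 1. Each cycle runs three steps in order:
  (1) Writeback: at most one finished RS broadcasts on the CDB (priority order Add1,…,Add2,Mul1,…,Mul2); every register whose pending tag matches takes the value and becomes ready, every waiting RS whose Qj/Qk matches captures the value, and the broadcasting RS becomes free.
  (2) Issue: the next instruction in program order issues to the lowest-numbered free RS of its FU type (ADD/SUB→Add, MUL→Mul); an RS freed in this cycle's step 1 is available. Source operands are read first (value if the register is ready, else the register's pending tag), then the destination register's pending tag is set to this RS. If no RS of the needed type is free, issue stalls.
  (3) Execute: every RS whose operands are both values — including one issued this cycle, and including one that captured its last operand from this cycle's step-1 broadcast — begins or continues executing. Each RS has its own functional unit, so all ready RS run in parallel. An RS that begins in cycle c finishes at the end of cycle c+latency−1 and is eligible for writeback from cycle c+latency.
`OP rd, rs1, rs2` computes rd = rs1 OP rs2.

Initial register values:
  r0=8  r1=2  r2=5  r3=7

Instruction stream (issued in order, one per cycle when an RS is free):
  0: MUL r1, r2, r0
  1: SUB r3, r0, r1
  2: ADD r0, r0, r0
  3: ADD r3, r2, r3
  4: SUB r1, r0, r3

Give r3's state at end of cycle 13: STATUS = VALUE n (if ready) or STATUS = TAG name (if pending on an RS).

cycle 1: issue MUL r1<-Mul1 // r0:8,r1:Mul1,r2:5,r3:7
cycle 2: issue SUB r3<-Add1 // r0:8,r1:Mul1,r2:5,r3:Add1
cycle 3: issue ADD r0<-Add2 // r0:Add2,r1:Mul1,r2:5,r3:Add1
cycle 4: stall // r0:Add2,r1:Mul1,r2:5,r3:Add1
cycle 5: stall // r0:Add2,r1:Mul1,r2:5,r3:Add1
cycle 6: CDB Add2=16; issue ADD r3<-Add2 // r0:16,r1:Mul1,r2:5,r3:Add2
cycle 7: CDB Mul1=40; stall // r0:16,r1:40,r2:5,r3:Add2
cycle 8: stall // r0:16,r1:40,r2:5,r3:Add2
cycle 9: stall // r0:16,r1:40,r2:5,r3:Add2
cycle 10: CDB Add1=-32; issue SUB r1<-Add1 // r0:16,r1:Add1,r2:5,r3:Add2
cycle 11: - // r0:16,r1:Add1,r2:5,r3:Add2
cycle 12: - // r0:16,r1:Add1,r2:5,r3:Add2
cycle 13: CDB Add2=-27 // r0:16,r1:Add1,r2:5,r3:-27

STATUS = VALUE -27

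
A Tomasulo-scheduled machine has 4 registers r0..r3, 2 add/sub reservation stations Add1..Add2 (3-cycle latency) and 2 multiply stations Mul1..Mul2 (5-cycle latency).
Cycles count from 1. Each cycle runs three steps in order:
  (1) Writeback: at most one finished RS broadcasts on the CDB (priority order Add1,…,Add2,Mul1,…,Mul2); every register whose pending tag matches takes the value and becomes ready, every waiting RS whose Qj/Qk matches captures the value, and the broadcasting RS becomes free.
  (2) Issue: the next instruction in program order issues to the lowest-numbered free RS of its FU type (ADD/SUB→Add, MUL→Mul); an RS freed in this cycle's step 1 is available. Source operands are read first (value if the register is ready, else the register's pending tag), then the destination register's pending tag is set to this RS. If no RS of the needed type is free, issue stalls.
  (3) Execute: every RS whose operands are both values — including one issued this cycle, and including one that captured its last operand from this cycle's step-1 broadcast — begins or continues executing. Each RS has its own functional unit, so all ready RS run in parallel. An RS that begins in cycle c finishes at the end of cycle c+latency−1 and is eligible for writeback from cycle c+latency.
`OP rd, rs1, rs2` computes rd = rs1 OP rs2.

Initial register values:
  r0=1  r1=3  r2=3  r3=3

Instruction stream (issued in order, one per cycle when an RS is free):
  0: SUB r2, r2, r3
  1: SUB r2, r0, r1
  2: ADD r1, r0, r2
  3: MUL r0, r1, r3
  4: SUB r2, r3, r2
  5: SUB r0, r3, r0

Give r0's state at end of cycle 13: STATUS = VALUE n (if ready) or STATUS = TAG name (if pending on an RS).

STATUS = TAG Add1

  c1: issue SUB r2<-Add1  regs: r0:1,r1:3,r2:Add1,r3:3
  c2: issue SUB r2<-Add2  regs: r0:1,r1:3,r2:Add2,r3:3
  c3: stall  regs: r0:1,r1:3,r2:Add2,r3:3
  c4: CDB Add1=0; issue ADD r1<-Add1  regs: r0:1,r1:Add1,r2:Add2,r3:3
  c5: CDB Add2=-2; issue MUL r0<-Mul1  regs: r0:Mul1,r1:Add1,r2:-2,r3:3
  c6: issue SUB r2<-Add2  regs: r0:Mul1,r1:Add1,r2:Add2,r3:3
  c7: stall  regs: r0:Mul1,r1:Add1,r2:Add2,r3:3
  c8: CDB Add1=-1; issue SUB r0<-Add1  regs: r0:Add1,r1:-1,r2:Add2,r3:3
  c9: CDB Add2=5  regs: r0:Add1,r1:-1,r2:5,r3:3
  c10: -  regs: r0:Add1,r1:-1,r2:5,r3:3
  c11: -  regs: r0:Add1,r1:-1,r2:5,r3:3
  c12: -  regs: r0:Add1,r1:-1,r2:5,r3:3
  c13: CDB Mul1=-3  regs: r0:Add1,r1:-1,r2:5,r3:3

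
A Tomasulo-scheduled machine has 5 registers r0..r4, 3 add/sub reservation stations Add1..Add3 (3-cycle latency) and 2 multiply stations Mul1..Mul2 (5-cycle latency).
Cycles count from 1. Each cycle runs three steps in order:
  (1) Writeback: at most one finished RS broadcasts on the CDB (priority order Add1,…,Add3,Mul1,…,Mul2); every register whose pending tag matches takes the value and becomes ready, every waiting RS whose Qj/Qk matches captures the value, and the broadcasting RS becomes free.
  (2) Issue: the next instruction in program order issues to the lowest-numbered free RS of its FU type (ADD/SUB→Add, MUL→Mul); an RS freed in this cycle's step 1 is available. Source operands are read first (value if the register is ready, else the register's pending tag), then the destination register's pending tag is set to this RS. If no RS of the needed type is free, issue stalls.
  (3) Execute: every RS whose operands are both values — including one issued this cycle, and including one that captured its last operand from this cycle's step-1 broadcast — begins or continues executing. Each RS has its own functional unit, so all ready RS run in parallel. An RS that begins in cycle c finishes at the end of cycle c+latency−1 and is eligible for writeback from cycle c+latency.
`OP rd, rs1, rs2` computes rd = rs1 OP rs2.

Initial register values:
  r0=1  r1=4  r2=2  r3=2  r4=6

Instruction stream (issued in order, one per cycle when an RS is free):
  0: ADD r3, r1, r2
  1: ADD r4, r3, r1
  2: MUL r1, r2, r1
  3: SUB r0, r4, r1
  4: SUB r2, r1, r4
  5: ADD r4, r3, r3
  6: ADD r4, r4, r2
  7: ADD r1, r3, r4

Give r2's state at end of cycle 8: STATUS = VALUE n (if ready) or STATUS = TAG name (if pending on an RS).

STATUS = TAG Add3

cycle 1: issue ADD r3<-Add1 // r0:1,r1:4,r2:2,r3:Add1,r4:6
cycle 2: issue ADD r4<-Add2 // r0:1,r1:4,r2:2,r3:Add1,r4:Add2
cycle 3: issue MUL r1<-Mul1 // r0:1,r1:Mul1,r2:2,r3:Add1,r4:Add2
cycle 4: CDB Add1=6; issue SUB r0<-Add1 // r0:Add1,r1:Mul1,r2:2,r3:6,r4:Add2
cycle 5: issue SUB r2<-Add3 // r0:Add1,r1:Mul1,r2:Add3,r3:6,r4:Add2
cycle 6: stall // r0:Add1,r1:Mul1,r2:Add3,r3:6,r4:Add2
cycle 7: CDB Add2=10; issue ADD r4<-Add2 // r0:Add1,r1:Mul1,r2:Add3,r3:6,r4:Add2
cycle 8: CDB Mul1=8; stall // r0:Add1,r1:8,r2:Add3,r3:6,r4:Add2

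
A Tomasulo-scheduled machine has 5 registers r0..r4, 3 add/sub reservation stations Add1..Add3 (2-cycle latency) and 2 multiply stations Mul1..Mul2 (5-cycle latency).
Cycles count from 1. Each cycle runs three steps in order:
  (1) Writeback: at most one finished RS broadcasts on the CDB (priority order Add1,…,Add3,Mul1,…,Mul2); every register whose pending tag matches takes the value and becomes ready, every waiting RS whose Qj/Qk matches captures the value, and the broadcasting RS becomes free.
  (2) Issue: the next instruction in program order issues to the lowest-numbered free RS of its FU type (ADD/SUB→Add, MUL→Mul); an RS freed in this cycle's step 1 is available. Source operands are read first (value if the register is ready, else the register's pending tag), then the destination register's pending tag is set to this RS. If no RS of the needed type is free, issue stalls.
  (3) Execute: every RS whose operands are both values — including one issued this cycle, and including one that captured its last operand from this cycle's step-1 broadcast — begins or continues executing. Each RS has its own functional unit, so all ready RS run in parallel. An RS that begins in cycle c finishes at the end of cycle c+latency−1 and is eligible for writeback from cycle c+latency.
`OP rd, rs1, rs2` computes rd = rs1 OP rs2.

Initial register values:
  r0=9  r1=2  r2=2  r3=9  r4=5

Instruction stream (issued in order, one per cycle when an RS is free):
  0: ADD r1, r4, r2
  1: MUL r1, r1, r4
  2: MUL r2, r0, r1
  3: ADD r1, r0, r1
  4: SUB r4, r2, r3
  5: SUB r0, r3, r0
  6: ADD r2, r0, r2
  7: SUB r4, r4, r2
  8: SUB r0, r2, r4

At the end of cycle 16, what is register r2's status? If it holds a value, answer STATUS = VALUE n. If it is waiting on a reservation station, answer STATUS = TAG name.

STATUS = TAG Add3

cycle 1: issue ADD r1<-Add1 // r0:9,r1:Add1,r2:2,r3:9,r4:5
cycle 2: issue MUL r1<-Mul1 // r0:9,r1:Mul1,r2:2,r3:9,r4:5
cycle 3: CDB Add1=7; issue MUL r2<-Mul2 // r0:9,r1:Mul1,r2:Mul2,r3:9,r4:5
cycle 4: issue ADD r1<-Add1 // r0:9,r1:Add1,r2:Mul2,r3:9,r4:5
cycle 5: issue SUB r4<-Add2 // r0:9,r1:Add1,r2:Mul2,r3:9,r4:Add2
cycle 6: issue SUB r0<-Add3 // r0:Add3,r1:Add1,r2:Mul2,r3:9,r4:Add2
cycle 7: stall // r0:Add3,r1:Add1,r2:Mul2,r3:9,r4:Add2
cycle 8: CDB Add3=0; issue ADD r2<-Add3 // r0:0,r1:Add1,r2:Add3,r3:9,r4:Add2
cycle 9: CDB Mul1=35; stall // r0:0,r1:Add1,r2:Add3,r3:9,r4:Add2
cycle 10: stall // r0:0,r1:Add1,r2:Add3,r3:9,r4:Add2
cycle 11: CDB Add1=44; issue SUB r4<-Add1 // r0:0,r1:44,r2:Add3,r3:9,r4:Add1
cycle 12: stall // r0:0,r1:44,r2:Add3,r3:9,r4:Add1
cycle 13: stall // r0:0,r1:44,r2:Add3,r3:9,r4:Add1
cycle 14: CDB Mul2=315; stall // r0:0,r1:44,r2:Add3,r3:9,r4:Add1
cycle 15: stall // r0:0,r1:44,r2:Add3,r3:9,r4:Add1
cycle 16: CDB Add2=306; issue SUB r0<-Add2 // r0:Add2,r1:44,r2:Add3,r3:9,r4:Add1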